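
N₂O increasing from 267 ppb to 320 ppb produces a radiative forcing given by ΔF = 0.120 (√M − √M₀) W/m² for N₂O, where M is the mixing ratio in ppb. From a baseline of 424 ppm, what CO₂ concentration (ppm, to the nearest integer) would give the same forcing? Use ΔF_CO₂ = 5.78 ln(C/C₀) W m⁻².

N₂O forcing: 0.120 × (√320 − √267) = 0.120 × (17.8885 − 16.3401) = 0.120 × 1.5484 = 0.18581 W/m².
Set 5.78 ln(C/424) = 0.18581: ln(C/424) = 0.18581/5.78 = 0.03215, so C = 424 × e^0.03215 = 424 × 1.03267 = 437.85 ppm.

C ≈ 438 ppm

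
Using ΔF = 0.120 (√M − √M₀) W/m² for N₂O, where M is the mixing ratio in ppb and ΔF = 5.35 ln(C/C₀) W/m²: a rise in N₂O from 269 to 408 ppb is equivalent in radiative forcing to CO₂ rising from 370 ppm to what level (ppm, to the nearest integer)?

N₂O forcing: 0.120 × (√408 − √269) = 0.120 × (20.1990 − 16.4012) = 0.120 × 3.7978 = 0.45574 W/m².
Set 5.35 ln(C/370) = 0.45574: ln(C/370) = 0.45574/5.35 = 0.08519, so C = 370 × e^0.08519 = 370 × 1.08892 = 402.90 ppm.

C ≈ 403 ppm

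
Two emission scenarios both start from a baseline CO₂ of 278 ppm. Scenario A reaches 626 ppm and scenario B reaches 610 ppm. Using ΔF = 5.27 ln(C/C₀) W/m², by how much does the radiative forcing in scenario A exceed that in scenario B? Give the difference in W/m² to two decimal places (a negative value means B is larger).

ΔF_A = 5.27 ln(626/278) = 5.27 × 0.81173 = 4.2778 W/m².
ΔF_B = 5.27 ln(610/278) = 5.27 × 0.78584 = 4.1414 W/m².
Difference: 4.2778 − 4.1414 = 0.1364 W/m².

ΔF_A − ΔF_B = 0.14 W/m²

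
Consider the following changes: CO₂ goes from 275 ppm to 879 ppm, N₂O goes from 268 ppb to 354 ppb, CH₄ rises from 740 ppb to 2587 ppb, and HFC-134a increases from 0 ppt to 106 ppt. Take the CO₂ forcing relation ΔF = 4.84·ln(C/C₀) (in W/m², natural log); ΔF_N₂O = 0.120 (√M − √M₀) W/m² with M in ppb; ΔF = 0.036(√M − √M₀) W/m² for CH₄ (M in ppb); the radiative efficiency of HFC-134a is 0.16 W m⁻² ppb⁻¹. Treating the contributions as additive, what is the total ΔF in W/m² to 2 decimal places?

CO₂: 4.84 × ln(879/275) = 4.84 × ln(3.19636) = 4.84 × 1.16201 = 5.6241 W/m².
N₂O: 0.120 × (√354 − √268) = 0.120 × (18.8149 − 16.3707) = 0.120 × 2.4442 = 0.2933 W/m².
CH₄: 0.036 × (√2587 − √740) = 0.036 × (50.8626 − 27.2029) = 0.036 × 23.6597 = 0.8517 W/m².
HFC-134a: Δ = 106 − 0 = 106 ppt = 0.106 ppb; ΔF = 0.16 × 0.106 = 0.0170 W/m².
Total ΔF = 5.6241 + 0.2933 + 0.8517 + 0.0170 = 6.7861 W/m².

ΔF = 6.79 W/m²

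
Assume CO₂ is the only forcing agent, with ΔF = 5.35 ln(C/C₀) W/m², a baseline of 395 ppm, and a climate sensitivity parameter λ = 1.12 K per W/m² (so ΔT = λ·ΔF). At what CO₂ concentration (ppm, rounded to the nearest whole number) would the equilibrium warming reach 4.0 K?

C ≈ 770 ppm

Required forcing: ΔF = ΔT/λ = 4.0/1.12 = 3.5714 W/m².
Then ln(C/395) = ΔF/5.35 = 3.5714/5.35 = 0.66755.
So C = 395 × e^0.66755 = 395 × 1.94946 = 770.04 ppm.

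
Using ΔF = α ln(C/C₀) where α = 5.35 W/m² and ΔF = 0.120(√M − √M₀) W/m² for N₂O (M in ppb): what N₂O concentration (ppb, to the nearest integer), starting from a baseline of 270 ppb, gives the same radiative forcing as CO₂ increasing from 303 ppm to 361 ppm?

CO₂ forcing: 5.35 × ln(361/303) = 5.35 × 0.175145 = 0.93703 W/m².
Set 0.120(√M − √270) = 0.93703: √M = 0.93703/0.120 + √270 = 7.8086 + 16.4317 = 24.2403.
M = (24.2403)² = 587.59 ppb.

M ≈ 588 ppb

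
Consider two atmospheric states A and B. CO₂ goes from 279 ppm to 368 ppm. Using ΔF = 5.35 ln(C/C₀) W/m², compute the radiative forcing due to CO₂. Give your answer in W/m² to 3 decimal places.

ΔF = 1.481 W/m²

CO₂ absorption bands are partially saturated, so forcing scales with the logarithm of the concentration ratio.
CO₂: 5.35 × ln(368/279) = 5.35 × ln(1.31900) = 5.35 × 0.27687 = 1.4813 W/m².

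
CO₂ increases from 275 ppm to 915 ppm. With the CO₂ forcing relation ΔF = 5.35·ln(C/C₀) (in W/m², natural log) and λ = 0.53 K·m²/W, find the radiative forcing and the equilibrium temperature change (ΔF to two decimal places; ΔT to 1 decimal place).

ΔF = 6.43 W/m²; ΔT = 3.4 K

CO₂: 5.35 × ln(915/275) = 5.35 × ln(3.32727) = 5.35 × 1.20215 = 6.4315 W/m².
ΔT = λ ΔF = 0.53 × 6.43 = 3.4079 K.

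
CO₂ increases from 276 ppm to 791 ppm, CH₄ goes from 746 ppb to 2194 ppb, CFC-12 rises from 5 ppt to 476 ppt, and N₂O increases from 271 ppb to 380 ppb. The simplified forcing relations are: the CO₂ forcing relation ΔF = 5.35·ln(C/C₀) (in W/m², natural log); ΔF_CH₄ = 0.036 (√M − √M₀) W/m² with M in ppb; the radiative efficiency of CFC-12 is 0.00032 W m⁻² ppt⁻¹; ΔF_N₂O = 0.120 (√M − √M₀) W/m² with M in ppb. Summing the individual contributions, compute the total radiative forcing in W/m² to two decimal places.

CO₂: 5.35 × ln(791/276) = 5.35 × ln(2.86594) = 5.35 × 1.05290 = 5.6330 W/m².
CH₄: 0.036 × (√2194 − √746) = 0.036 × (46.8402 − 27.3130) = 0.036 × 19.5272 = 0.7030 W/m².
CFC-12: ΔF = 0.00032 × (476 − 5) = 0.00032 × 471 = 0.1507 W/m².
N₂O: 0.120 × (√380 − √271) = 0.120 × (19.4936 − 16.4621) = 0.120 × 3.0315 = 0.3638 W/m².
Total ΔF = 5.6330 + 0.7030 + 0.1507 + 0.3638 = 6.8505 W/m².

ΔF = 6.85 W/m²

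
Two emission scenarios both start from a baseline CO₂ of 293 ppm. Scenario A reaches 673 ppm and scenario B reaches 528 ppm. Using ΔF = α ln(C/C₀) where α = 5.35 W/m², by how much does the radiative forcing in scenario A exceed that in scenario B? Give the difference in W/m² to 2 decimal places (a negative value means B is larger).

ΔF_A = 5.35 ln(673/293) = 5.35 × 0.83157 = 4.4489 W/m².
ΔF_B = 5.35 ln(528/293) = 5.35 × 0.58892 = 3.1507 W/m².
Difference: 4.4489 − 3.1507 = 1.2982 W/m².

ΔF_A − ΔF_B = 1.30 W/m²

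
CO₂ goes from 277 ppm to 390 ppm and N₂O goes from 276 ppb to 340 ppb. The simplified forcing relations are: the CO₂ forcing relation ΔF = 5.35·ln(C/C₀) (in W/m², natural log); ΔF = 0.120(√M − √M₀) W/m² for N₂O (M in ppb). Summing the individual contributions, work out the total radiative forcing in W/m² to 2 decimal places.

CO₂: 5.35 × ln(390/277) = 5.35 × ln(1.40794) = 5.35 × 0.34213 = 1.8304 W/m².
N₂O: 0.120 × (√340 − √276) = 0.120 × (18.4391 − 16.6132) = 0.120 × 1.8259 = 0.2191 W/m².
Total ΔF = 1.8304 + 0.2191 = 2.0495 W/m².

ΔF = 2.05 W/m²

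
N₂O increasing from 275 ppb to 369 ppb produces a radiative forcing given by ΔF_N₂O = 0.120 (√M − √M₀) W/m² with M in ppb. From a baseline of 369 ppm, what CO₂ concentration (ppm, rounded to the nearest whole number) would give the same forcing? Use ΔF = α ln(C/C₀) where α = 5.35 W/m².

N₂O forcing: 0.120 × (√369 − √275) = 0.120 × (19.2094 − 16.5831) = 0.120 × 2.6263 = 0.31516 W/m².
Set 5.35 ln(C/369) = 0.31516: ln(C/369) = 0.31516/5.35 = 0.05891, so C = 369 × e^0.05891 = 369 × 1.06068 = 391.39 ppm.

C ≈ 391 ppm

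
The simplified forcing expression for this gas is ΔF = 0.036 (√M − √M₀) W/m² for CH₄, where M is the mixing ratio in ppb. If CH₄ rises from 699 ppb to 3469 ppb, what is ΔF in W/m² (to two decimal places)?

CH₄: 0.036 × (√3469 − √699) = 0.036 × (58.8982 − 26.4386) = 0.036 × 32.4596 = 1.1685 W/m².

ΔF = 1.17 W/m²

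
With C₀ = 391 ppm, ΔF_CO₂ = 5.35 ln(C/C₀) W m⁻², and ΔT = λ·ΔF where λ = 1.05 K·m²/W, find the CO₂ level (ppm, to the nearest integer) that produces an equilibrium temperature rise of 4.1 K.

C ≈ 811 ppm

Required forcing: ΔF = ΔT/λ = 4.1/1.05 = 3.9048 W/m².
Then ln(C/391) = ΔF/5.35 = 3.9048/5.35 = 0.72987.
So C = 391 × e^0.72987 = 391 × 2.07481 = 811.25 ppm.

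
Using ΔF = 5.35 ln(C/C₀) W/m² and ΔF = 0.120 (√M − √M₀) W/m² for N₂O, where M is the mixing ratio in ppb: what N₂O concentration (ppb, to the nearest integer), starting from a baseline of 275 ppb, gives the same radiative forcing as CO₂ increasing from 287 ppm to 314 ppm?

M ≈ 424 ppb

CO₂ forcing: 5.35 × ln(314/287) = 5.35 × 0.089911 = 0.48102 W/m².
Set 0.120(√M − √275) = 0.48102: √M = 0.48102/0.120 + √275 = 4.0085 + 16.5831 = 20.5916.
M = (20.5916)² = 424.01 ppb.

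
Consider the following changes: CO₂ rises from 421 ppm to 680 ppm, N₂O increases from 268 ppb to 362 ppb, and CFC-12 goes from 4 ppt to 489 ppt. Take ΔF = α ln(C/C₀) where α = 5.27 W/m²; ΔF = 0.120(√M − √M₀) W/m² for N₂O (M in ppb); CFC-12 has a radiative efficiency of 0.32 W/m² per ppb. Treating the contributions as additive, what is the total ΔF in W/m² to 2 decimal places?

CO₂: 5.27 × ln(680/421) = 5.27 × ln(1.61520) = 5.27 × 0.47946 = 2.5268 W/m².
N₂O: 0.120 × (√362 − √268) = 0.120 × (19.0263 − 16.3707) = 0.120 × 2.6556 = 0.3187 W/m².
CFC-12: Δ = 489 − 4 = 485 ppt = 0.485 ppb; ΔF = 0.32 × 0.485 = 0.1552 W/m².
Total ΔF = 2.5268 + 0.3187 + 0.1552 = 3.0007 W/m².

ΔF = 3.00 W/m²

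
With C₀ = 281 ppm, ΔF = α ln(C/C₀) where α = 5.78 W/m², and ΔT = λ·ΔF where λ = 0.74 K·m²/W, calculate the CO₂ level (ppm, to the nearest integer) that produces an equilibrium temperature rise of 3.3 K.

C ≈ 608 ppm

Required forcing: ΔF = ΔT/λ = 3.3/0.74 = 4.4595 W/m².
Then ln(C/281) = ΔF/5.78 = 4.4595/5.78 = 0.77154.
So C = 281 × e^0.77154 = 281 × 2.16309 = 607.83 ppm.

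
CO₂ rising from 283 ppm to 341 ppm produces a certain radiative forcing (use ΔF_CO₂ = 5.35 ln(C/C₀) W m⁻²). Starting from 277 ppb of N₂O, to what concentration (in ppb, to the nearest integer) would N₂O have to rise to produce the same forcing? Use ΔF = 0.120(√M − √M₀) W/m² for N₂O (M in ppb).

M ≈ 623 ppb

CO₂ forcing: 5.35 × ln(341/283) = 5.35 × 0.186436 = 0.99743 W/m².
Set 0.120(√M − √277) = 0.99743: √M = 0.99743/0.120 + √277 = 8.3119 + 16.6433 = 24.9552.
M = (24.9552)² = 622.76 ppb.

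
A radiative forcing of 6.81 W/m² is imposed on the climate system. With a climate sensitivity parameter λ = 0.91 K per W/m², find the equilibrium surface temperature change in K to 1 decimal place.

ΔT = 6.2 K

ΔT = λ ΔF = 0.91 × 6.81 = 6.1971 K.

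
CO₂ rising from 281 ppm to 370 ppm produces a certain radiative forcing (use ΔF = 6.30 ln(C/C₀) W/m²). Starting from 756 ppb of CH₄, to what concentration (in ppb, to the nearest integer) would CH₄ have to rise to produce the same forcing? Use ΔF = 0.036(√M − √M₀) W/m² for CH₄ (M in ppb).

CO₂ forcing: 6.30 × ln(370/281) = 6.30 × 0.275148 = 1.73343 W/m².
Set 0.036(√M − √756) = 1.73343: √M = 1.73343/0.036 + √756 = 48.1508 + 27.4955 = 75.6463.
M = (75.6463)² = 5722.36 ppb.

M ≈ 5722 ppb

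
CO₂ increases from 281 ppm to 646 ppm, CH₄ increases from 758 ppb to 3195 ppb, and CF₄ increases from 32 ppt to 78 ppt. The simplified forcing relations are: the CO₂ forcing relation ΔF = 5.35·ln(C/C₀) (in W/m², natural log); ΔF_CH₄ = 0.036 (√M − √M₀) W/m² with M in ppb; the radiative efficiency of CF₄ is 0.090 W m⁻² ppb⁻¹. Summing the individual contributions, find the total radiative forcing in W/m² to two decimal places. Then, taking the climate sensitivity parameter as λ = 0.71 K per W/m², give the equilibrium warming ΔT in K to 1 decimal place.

ΔF = 5.50 W/m²; ΔT = 3.9 K

CO₂: 5.35 × ln(646/281) = 5.35 × ln(2.29893) = 5.35 × 0.83244 = 4.4536 W/m².
CH₄: 0.036 × (√3195 − √758) = 0.036 × (56.5243 − 27.5318) = 0.036 × 28.9925 = 1.0437 W/m².
CF₄: Δ = 78 − 32 = 46 ppt = 0.046 ppb; ΔF = 0.090 × 0.046 = 0.0041 W/m².
Total ΔF = 4.4536 + 1.0437 + 0.0041 = 5.5014 W/m².
ΔT = λ ΔF = 0.71 × 5.50 = 3.9050 K.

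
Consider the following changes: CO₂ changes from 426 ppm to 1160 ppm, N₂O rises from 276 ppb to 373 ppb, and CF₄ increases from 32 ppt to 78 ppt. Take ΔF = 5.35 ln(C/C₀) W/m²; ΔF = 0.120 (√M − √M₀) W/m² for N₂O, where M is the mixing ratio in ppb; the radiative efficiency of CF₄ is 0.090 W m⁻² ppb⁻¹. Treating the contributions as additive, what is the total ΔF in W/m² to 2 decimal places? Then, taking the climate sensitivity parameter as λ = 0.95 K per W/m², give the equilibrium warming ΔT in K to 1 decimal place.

CO₂: 5.35 × ln(1160/426) = 5.35 × ln(2.72300) = 5.35 × 1.00173 = 5.3593 W/m².
N₂O: 0.120 × (√373 − √276) = 0.120 × (19.3132 − 16.6132) = 0.120 × 2.7000 = 0.3240 W/m².
CF₄: Δ = 78 − 32 = 46 ppt = 0.046 ppb; ΔF = 0.090 × 0.046 = 0.0041 W/m².
Total ΔF = 5.3593 + 0.3240 + 0.0041 = 5.6874 W/m².
ΔT = λ ΔF = 0.95 × 5.69 = 5.4055 K.

ΔF = 5.69 W/m²; ΔT = 5.4 K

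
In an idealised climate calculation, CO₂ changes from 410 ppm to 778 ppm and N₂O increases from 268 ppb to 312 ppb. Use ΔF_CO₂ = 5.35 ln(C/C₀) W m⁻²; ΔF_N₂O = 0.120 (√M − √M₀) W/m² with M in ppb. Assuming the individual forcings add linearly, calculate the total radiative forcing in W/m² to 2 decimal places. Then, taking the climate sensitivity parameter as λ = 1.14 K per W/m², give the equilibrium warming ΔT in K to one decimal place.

ΔF = 3.58 W/m²; ΔT = 4.1 K

CO₂: 5.35 × ln(778/410) = 5.35 × ln(1.89756) = 5.35 × 0.64057 = 3.4270 W/m².
N₂O: 0.120 × (√312 − √268) = 0.120 × (17.6635 − 16.3707) = 0.120 × 1.2928 = 0.1551 W/m².
Total ΔF = 3.4270 + 0.1551 = 3.5821 W/m².
ΔT = λ ΔF = 1.14 × 3.58 = 4.0812 K.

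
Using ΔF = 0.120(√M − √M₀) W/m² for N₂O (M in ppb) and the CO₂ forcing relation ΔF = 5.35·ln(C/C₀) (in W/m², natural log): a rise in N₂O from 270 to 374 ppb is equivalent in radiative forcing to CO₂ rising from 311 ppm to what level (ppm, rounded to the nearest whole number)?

C ≈ 332 ppm

N₂O forcing: 0.120 × (√374 − √270) = 0.120 × (19.3391 − 16.4317) = 0.120 × 2.9074 = 0.34889 W/m².
Set 5.35 ln(C/311) = 0.34889: ln(C/311) = 0.34889/5.35 = 0.06521, so C = 311 × e^0.06521 = 311 × 1.06738 = 331.96 ppm.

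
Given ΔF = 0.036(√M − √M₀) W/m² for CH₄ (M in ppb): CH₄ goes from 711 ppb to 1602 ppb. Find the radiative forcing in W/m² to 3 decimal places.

ΔF = 0.481 W/m²

CH₄: 0.036 × (√1602 − √711) = 0.036 × (40.0250 − 26.6646) = 0.036 × 13.3604 = 0.4810 W/m².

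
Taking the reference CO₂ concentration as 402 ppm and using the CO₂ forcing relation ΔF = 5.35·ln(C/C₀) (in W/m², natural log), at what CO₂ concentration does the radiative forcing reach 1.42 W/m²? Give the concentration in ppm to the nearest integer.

C ≈ 524 ppm

Set 5.35 ln(C/402) = 1.42, so ln(C/402) = 1.42/5.35 = 0.26542.
Then C/402 = e^0.26542 = 1.30398, giving C = 402 × 1.30398 = 524.20 ppm.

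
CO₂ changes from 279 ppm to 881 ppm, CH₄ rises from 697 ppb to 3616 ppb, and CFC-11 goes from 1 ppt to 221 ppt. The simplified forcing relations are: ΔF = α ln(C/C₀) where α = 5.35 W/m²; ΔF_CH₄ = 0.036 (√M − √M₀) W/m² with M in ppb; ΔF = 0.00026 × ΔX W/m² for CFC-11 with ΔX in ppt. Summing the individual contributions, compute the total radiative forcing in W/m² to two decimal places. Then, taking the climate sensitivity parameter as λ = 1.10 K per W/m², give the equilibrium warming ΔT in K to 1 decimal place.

CO₂: 5.35 × ln(881/279) = 5.35 × ln(3.15771) = 5.35 × 1.14985 = 6.1517 W/m².
CH₄: 0.036 × (√3616 − √697) = 0.036 × (60.1332 − 26.4008) = 0.036 × 33.7324 = 1.2144 W/m².
CFC-11: ΔF = 0.00026 × (221 − 1) = 0.00026 × 220 = 0.0572 W/m².
Total ΔF = 6.1517 + 1.2144 + 0.0572 = 7.4233 W/m².
ΔT = λ ΔF = 1.10 × 7.42 = 8.1620 K.

ΔF = 7.42 W/m²; ΔT = 8.2 K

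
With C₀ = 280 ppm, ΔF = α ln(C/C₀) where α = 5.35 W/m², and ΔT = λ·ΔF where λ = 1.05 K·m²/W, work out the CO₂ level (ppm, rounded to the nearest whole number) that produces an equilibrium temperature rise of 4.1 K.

C ≈ 581 ppm

Required forcing: ΔF = ΔT/λ = 4.1/1.05 = 3.9048 W/m².
Then ln(C/280) = ΔF/5.35 = 3.9048/5.35 = 0.72987.
So C = 280 × e^0.72987 = 280 × 2.07481 = 580.95 ppm.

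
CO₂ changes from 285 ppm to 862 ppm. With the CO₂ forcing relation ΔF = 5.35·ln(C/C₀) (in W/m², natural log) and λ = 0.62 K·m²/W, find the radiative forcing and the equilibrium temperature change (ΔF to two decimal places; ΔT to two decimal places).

ΔF = 5.92 W/m²; ΔT = 3.67 K

CO₂: 5.35 × ln(862/285) = 5.35 × ln(3.02456) = 5.35 × 1.10677 = 5.9212 W/m².
ΔT = λ ΔF = 0.62 × 5.92 = 3.6704 K.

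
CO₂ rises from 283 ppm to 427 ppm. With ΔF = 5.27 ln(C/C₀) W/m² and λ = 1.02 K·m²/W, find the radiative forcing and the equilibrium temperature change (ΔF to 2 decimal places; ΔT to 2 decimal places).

CO₂: 5.27 × ln(427/283) = 5.27 × ln(1.50883) = 5.27 × 0.41133 = 2.1677 W/m².
ΔT = λ ΔF = 1.02 × 2.17 = 2.2134 K.

ΔF = 2.17 W/m²; ΔT = 2.21 K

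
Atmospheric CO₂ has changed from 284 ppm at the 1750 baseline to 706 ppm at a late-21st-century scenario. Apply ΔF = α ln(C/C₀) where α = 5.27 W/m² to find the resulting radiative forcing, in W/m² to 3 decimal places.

ΔF = 4.799 W/m²

CO₂: 5.27 × ln(706/284) = 5.27 × ln(2.48592) = 5.27 × 0.91064 = 4.7991 W/m².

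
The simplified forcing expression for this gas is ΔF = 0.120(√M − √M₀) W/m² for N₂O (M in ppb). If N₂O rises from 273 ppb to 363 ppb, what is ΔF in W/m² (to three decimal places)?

ΔF = 0.304 W/m²

N₂O: 0.120 × (√363 − √273) = 0.120 × (19.0526 − 16.5227) = 0.120 × 2.5299 = 0.3036 W/m².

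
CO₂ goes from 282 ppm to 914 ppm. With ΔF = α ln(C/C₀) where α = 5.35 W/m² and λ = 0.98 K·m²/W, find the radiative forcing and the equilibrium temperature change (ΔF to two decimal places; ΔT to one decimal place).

ΔF = 6.29 W/m²; ΔT = 6.2 K

CO₂: 5.35 × ln(914/282) = 5.35 × ln(3.24113) = 5.35 × 1.17592 = 6.2912 W/m².
ΔT = λ ΔF = 0.98 × 6.29 = 6.1642 K.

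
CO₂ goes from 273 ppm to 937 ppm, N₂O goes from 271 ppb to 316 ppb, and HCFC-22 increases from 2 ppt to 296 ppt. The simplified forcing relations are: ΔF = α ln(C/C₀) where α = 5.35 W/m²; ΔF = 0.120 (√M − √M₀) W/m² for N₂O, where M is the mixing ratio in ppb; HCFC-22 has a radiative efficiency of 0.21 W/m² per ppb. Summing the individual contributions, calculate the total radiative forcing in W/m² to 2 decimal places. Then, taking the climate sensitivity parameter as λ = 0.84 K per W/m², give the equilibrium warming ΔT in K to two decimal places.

CO₂: 5.35 × ln(937/273) = 5.35 × ln(3.43223) = 5.35 × 1.23321 = 6.5977 W/m².
N₂O: 0.120 × (√316 − √271) = 0.120 × (17.7764 − 16.4621) = 0.120 × 1.3143 = 0.1577 W/m².
HCFC-22: Δ = 296 − 2 = 294 ppt = 0.294 ppb; ΔF = 0.21 × 0.294 = 0.0617 W/m².
Total ΔF = 6.5977 + 0.1577 + 0.0617 = 6.8171 W/m².
ΔT = λ ΔF = 0.84 × 6.82 = 5.7288 K.

ΔF = 6.82 W/m²; ΔT = 5.73 K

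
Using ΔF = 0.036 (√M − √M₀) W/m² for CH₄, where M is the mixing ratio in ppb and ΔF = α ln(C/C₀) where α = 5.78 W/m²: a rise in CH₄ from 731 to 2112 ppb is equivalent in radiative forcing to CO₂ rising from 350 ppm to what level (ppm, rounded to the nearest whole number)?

C ≈ 394 ppm

CH₄ forcing: 0.036 × (√2112 − √731) = 0.036 × (45.9565 − 27.0370) = 0.036 × 18.9195 = 0.68110 W/m².
Set 5.78 ln(C/350) = 0.68110: ln(C/350) = 0.68110/5.78 = 0.11784, so C = 350 × e^0.11784 = 350 × 1.12506 = 393.77 ppm.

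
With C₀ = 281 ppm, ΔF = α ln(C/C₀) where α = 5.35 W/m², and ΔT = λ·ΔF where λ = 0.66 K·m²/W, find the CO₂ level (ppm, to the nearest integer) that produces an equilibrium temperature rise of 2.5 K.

Required forcing: ΔF = ΔT/λ = 2.5/0.66 = 3.7879 W/m².
Then ln(C/281) = ΔF/5.35 = 3.7879/5.35 = 0.70802.
So C = 281 × e^0.70802 = 281 × 2.02997 = 570.42 ppm.

C ≈ 570 ppm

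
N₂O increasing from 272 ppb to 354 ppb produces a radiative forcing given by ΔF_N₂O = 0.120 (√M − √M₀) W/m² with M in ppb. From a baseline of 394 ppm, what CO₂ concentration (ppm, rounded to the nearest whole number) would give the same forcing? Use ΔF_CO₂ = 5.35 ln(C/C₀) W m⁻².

N₂O forcing: 0.120 × (√354 − √272) = 0.120 × (18.8149 − 16.4924) = 0.120 × 2.3225 = 0.27870 W/m².
Set 5.35 ln(C/394) = 0.27870: ln(C/394) = 0.27870/5.35 = 0.05209, so C = 394 × e^0.05209 = 394 × 1.05347 = 415.07 ppm.

C ≈ 415 ppm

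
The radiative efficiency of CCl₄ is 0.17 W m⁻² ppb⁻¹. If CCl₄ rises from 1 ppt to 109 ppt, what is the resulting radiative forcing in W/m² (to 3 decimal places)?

ΔF = 0.018 W/m²

CCl₄: Δ = 109 − 1 = 108 ppt = 0.108 ppb; ΔF = 0.17 × 0.108 = 0.0184 W/m².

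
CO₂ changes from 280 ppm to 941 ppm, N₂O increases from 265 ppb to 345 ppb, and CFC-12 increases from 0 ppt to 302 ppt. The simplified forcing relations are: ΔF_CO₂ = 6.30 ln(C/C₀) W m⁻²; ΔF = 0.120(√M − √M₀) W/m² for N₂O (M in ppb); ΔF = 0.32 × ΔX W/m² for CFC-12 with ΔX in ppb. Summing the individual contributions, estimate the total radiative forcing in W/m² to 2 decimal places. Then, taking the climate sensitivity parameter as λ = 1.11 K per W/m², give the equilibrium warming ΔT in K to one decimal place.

CO₂: 6.30 × ln(941/280) = 6.30 × ln(3.36071) = 6.30 × 1.21215 = 7.6365 W/m².
N₂O: 0.120 × (√345 − √265) = 0.120 × (18.5742 − 16.2788) = 0.120 × 2.2954 = 0.2754 W/m².
CFC-12: Δ = 302 − 0 = 302 ppt = 0.302 ppb; ΔF = 0.32 × 0.302 = 0.0966 W/m².
Total ΔF = 7.6365 + 0.2754 + 0.0966 = 8.0085 W/m².
ΔT = λ ΔF = 1.11 × 8.01 = 8.8911 K.

ΔF = 8.01 W/m²; ΔT = 8.9 K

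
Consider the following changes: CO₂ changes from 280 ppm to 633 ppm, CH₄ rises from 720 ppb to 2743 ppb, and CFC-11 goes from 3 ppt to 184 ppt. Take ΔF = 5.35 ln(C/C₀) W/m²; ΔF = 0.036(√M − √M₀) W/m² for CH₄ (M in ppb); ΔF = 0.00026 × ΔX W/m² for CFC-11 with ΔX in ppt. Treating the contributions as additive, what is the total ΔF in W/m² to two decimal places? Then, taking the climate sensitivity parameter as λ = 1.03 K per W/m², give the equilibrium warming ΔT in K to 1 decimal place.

ΔF = 5.33 W/m²; ΔT = 5.5 K

CO₂: 5.35 × ln(633/280) = 5.35 × ln(2.26071) = 5.35 × 0.81568 = 4.3639 W/m².
CH₄: 0.036 × (√2743 − √720) = 0.036 × (52.3737 − 26.8328) = 0.036 × 25.5409 = 0.9195 W/m².
CFC-11: ΔF = 0.00026 × (184 − 3) = 0.00026 × 181 = 0.0471 W/m².
Total ΔF = 4.3639 + 0.9195 + 0.0471 = 5.3305 W/m².
ΔT = λ ΔF = 1.03 × 5.33 = 5.4899 K.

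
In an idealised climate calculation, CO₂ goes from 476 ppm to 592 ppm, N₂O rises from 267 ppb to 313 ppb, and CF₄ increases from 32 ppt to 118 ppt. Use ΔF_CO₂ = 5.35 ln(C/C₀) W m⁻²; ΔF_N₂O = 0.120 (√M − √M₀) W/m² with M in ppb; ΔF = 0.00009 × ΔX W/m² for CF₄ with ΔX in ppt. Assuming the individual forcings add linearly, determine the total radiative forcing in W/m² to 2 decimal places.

ΔF = 1.34 W/m²

CO₂: 5.35 × ln(592/476) = 5.35 × ln(1.24370) = 5.35 × 0.21809 = 1.1668 W/m².
N₂O: 0.120 × (√313 − √267) = 0.120 × (17.6918 − 16.3401) = 0.120 × 1.3517 = 0.1622 W/m².
CF₄: ΔF = 0.00009 × (118 − 32) = 0.00009 × 86 = 0.0077 W/m².
Total ΔF = 1.1668 + 0.1622 + 0.0077 = 1.3367 W/m².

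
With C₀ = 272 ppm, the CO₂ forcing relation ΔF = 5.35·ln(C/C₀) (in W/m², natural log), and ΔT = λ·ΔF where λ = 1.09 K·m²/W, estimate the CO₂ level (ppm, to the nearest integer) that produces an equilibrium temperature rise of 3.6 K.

C ≈ 504 ppm

Required forcing: ΔF = ΔT/λ = 3.6/1.09 = 3.3028 W/m².
Then ln(C/272) = ΔF/5.35 = 3.3028/5.35 = 0.61735.
So C = 272 × e^0.61735 = 272 × 1.85401 = 504.29 ppm.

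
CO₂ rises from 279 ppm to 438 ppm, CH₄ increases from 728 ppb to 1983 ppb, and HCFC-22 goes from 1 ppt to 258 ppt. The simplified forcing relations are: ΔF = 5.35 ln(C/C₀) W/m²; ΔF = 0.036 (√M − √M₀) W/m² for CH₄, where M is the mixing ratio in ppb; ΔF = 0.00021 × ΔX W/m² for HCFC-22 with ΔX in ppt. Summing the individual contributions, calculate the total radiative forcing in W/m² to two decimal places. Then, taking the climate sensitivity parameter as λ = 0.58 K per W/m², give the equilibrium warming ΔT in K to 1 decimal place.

ΔF = 3.10 W/m²; ΔT = 1.8 K

CO₂: 5.35 × ln(438/279) = 5.35 × ln(1.56989) = 5.35 × 0.45101 = 2.4129 W/m².
CH₄: 0.036 × (√1983 − √728) = 0.036 × (44.5309 − 26.9815) = 0.036 × 17.5494 = 0.6318 W/m².
HCFC-22: ΔF = 0.00021 × (258 − 1) = 0.00021 × 257 = 0.0540 W/m².
Total ΔF = 2.4129 + 0.6318 + 0.0540 = 3.0987 W/m².
ΔT = λ ΔF = 0.58 × 3.10 = 1.7980 K.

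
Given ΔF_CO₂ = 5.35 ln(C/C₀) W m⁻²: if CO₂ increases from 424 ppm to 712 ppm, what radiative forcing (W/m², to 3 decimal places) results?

CO₂: 5.35 × ln(712/424) = 5.35 × ln(1.67925) = 5.35 × 0.51835 = 2.7732 W/m².

ΔF = 2.773 W/m²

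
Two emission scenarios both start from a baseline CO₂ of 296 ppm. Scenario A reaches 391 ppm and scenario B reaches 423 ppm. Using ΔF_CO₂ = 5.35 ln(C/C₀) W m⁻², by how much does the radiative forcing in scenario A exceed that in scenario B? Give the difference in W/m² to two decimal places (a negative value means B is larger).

ΔF_A − ΔF_B = -0.42 W/m²

ΔF_A = 5.35 ln(391/296) = 5.35 × 0.27835 = 1.4892 W/m².
ΔF_B = 5.35 ln(423/296) = 5.35 × 0.35701 = 1.9100 W/m².
Difference: 1.4892 − 1.9100 = -0.4208 W/m².
(Equivalently, ΔF_A − ΔF_B = 5.35 ln(391/423) = 5.35 × -0.07866 = -0.4208 W/m².)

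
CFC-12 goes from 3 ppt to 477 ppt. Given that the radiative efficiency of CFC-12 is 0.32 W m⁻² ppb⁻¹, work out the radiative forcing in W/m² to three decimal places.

CFC-12: Δ = 477 − 3 = 474 ppt = 0.474 ppb; ΔF = 0.32 × 0.474 = 0.1517 W/m².

ΔF = 0.152 W/m²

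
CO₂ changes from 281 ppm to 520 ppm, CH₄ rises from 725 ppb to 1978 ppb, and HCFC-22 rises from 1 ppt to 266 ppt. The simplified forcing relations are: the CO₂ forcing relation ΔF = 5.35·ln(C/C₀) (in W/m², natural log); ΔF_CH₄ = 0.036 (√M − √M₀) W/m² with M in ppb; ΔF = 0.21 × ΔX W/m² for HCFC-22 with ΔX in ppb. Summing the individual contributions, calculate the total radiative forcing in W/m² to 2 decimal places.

CO₂: 5.35 × ln(520/281) = 5.35 × ln(1.85053) = 5.35 × 0.61547 = 3.2928 W/m².
CH₄: 0.036 × (√1978 − √725) = 0.036 × (44.4747 − 26.9258) = 0.036 × 17.5489 = 0.6318 W/m².
HCFC-22: Δ = 266 − 1 = 265 ppt = 0.265 ppb; ΔF = 0.21 × 0.265 = 0.0557 W/m².
Total ΔF = 3.2928 + 0.6318 + 0.0557 = 3.9803 W/m².

ΔF = 3.98 W/m²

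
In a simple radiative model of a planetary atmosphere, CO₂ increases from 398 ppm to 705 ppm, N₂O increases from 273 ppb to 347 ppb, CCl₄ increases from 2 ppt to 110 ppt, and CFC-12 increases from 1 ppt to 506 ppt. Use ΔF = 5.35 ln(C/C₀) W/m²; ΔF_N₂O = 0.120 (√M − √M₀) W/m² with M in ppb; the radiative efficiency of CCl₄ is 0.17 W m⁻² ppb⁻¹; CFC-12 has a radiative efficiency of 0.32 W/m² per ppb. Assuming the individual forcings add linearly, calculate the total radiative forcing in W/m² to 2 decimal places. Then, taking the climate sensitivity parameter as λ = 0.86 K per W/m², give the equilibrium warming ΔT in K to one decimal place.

ΔF = 3.49 W/m²; ΔT = 3.0 K

CO₂: 5.35 × ln(705/398) = 5.35 × ln(1.77136) = 5.35 × 0.57175 = 3.0589 W/m².
N₂O: 0.120 × (√347 − √273) = 0.120 × (18.6279 − 16.5227) = 0.120 × 2.1052 = 0.2526 W/m².
CCl₄: Δ = 110 − 2 = 108 ppt = 0.108 ppb; ΔF = 0.17 × 0.108 = 0.0184 W/m².
CFC-12: Δ = 506 − 1 = 505 ppt = 0.505 ppb; ΔF = 0.32 × 0.505 = 0.1616 W/m².
Total ΔF = 3.0589 + 0.2526 + 0.0184 + 0.1616 = 3.4915 W/m².
ΔT = λ ΔF = 0.86 × 3.49 = 3.0014 K.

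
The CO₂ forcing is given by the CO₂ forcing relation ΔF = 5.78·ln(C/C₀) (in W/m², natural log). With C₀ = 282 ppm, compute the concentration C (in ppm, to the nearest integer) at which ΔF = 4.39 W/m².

Set 5.78 ln(C/282) = 4.39, so ln(C/282) = 4.39/5.78 = 0.75952.
Then C/282 = e^0.75952 = 2.13725, giving C = 282 × 2.13725 = 602.70 ppm.

C ≈ 603 ppm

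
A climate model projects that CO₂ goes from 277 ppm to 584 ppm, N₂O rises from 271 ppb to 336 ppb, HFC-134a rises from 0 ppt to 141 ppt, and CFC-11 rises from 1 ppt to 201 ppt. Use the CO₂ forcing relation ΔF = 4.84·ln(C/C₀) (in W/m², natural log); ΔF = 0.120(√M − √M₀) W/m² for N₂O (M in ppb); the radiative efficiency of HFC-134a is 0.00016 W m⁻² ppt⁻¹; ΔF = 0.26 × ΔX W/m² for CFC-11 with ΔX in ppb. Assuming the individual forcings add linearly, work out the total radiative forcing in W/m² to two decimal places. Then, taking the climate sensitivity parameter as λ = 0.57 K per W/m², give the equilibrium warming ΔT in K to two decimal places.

ΔF = 3.91 W/m²; ΔT = 2.23 K

CO₂: 4.84 × ln(584/277) = 4.84 × ln(2.10830) = 4.84 × 0.74588 = 3.6101 W/m².
N₂O: 0.120 × (√336 − √271) = 0.120 × (18.3303 − 16.4621) = 0.120 × 1.8682 = 0.2242 W/m².
HFC-134a: ΔF = 0.00016 × (141 − 0) = 0.00016 × 141 = 0.0226 W/m².
CFC-11: Δ = 201 − 1 = 200 ppt = 0.200 ppb; ΔF = 0.26 × 0.200 = 0.0520 W/m².
Total ΔF = 3.6101 + 0.2242 + 0.0226 + 0.0520 = 3.9089 W/m².
ΔT = λ ΔF = 0.57 × 3.91 = 2.2287 K.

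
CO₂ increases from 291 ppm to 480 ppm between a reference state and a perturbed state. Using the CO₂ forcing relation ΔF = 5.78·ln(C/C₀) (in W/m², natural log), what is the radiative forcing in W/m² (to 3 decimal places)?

ΔF = 2.893 W/m²

CO₂: 5.78 × ln(480/291) = 5.78 × ln(1.64948) = 5.78 × 0.50046 = 2.8927 W/m².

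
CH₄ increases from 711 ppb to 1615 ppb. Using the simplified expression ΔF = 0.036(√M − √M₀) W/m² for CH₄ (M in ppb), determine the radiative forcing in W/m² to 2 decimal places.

CH₄: 0.036 × (√1615 − √711) = 0.036 × (40.1871 − 26.6646) = 0.036 × 13.5225 = 0.4868 W/m².

ΔF = 0.49 W/m²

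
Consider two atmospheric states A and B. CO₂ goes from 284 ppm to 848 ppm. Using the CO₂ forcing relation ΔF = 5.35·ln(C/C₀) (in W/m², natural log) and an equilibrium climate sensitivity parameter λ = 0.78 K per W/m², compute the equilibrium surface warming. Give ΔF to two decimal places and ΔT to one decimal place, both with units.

ΔF = 5.85 W/m²; ΔT = 4.6 K

CO₂: 5.35 × ln(848/284) = 5.35 × ln(2.98592) = 5.35 × 1.09391 = 5.8524 W/m².
ΔT = λ ΔF = 0.78 × 5.85 = 4.5630 K.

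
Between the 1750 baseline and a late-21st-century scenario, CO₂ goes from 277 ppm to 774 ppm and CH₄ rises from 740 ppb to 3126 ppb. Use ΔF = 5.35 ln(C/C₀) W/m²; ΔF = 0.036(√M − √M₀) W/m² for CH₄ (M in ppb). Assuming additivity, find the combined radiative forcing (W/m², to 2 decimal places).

ΔF = 6.53 W/m²

CO₂: 5.35 × ln(774/277) = 5.35 × ln(2.79422) = 5.35 × 1.02755 = 5.4974 W/m².
CH₄: 0.036 × (√3126 − √740) = 0.036 × (55.9106 − 27.2029) = 0.036 × 28.7077 = 1.0335 W/m².
Total ΔF = 5.4974 + 1.0335 = 6.5309 W/m².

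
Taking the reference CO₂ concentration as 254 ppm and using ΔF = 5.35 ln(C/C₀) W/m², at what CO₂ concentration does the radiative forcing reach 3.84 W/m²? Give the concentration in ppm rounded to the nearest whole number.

Set 5.35 ln(C/254) = 3.84, so ln(C/254) = 3.84/5.35 = 0.71776.
Then C/254 = e^0.71776 = 2.04984, giving C = 254 × 2.04984 = 520.66 ppm.

C ≈ 521 ppm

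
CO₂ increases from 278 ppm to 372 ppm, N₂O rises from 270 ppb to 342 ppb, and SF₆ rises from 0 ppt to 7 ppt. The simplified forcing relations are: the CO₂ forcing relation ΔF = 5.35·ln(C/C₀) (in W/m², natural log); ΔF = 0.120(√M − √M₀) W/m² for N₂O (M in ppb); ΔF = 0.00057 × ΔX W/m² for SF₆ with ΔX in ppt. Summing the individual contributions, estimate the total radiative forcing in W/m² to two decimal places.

ΔF = 1.81 W/m²

CO₂: 5.35 × ln(372/278) = 5.35 × ln(1.33813) = 5.35 × 0.29127 = 1.5583 W/m².
N₂O: 0.120 × (√342 − √270) = 0.120 × (18.4932 − 16.4317) = 0.120 × 2.0615 = 0.2474 W/m².
SF₆: ΔF = 0.00057 × (7 − 0) = 0.00057 × 7 = 0.0040 W/m².
Total ΔF = 1.5583 + 0.2474 + 0.0040 = 1.8097 W/m².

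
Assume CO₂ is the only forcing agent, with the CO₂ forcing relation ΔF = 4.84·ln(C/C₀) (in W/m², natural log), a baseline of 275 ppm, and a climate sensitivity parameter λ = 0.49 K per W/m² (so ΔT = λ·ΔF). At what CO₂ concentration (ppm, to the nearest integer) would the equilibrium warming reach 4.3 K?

C ≈ 1686 ppm

Required forcing: ΔF = ΔT/λ = 4.3/0.49 = 8.7755 W/m².
Then ln(C/275) = ΔF/4.84 = 8.7755/4.84 = 1.81312.
So C = 275 × e^1.81312 = 275 × 6.12954 = 1685.62 ppm.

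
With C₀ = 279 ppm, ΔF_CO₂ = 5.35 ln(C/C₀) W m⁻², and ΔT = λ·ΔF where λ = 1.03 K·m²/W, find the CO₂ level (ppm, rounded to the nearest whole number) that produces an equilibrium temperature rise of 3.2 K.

Required forcing: ΔF = ΔT/λ = 3.2/1.03 = 3.1068 W/m².
Then ln(C/279) = ΔF/5.35 = 3.1068/5.35 = 0.58071.
So C = 279 × e^0.58071 = 279 × 1.78731 = 498.66 ppm.

C ≈ 499 ppm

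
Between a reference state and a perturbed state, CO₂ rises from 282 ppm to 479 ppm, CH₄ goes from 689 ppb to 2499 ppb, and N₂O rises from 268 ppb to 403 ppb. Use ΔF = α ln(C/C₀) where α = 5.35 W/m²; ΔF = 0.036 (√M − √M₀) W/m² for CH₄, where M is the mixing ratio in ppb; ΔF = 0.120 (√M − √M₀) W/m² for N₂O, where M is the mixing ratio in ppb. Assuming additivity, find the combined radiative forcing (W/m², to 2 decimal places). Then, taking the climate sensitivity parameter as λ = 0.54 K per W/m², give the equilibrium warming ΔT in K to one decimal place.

CO₂: 5.35 × ln(479/282) = 5.35 × ln(1.69858) = 5.35 × 0.52979 = 2.8344 W/m².
CH₄: 0.036 × (√2499 − √689) = 0.036 × (49.9900 − 26.2488) = 0.036 × 23.7412 = 0.8547 W/m².
N₂O: 0.120 × (√403 − √268) = 0.120 × (20.0749 − 16.3707) = 0.120 × 3.7042 = 0.4445 W/m².
Total ΔF = 2.8344 + 0.8547 + 0.4445 = 4.1336 W/m².
ΔT = λ ΔF = 0.54 × 4.13 = 2.2302 K.

ΔF = 4.13 W/m²; ΔT = 2.2 K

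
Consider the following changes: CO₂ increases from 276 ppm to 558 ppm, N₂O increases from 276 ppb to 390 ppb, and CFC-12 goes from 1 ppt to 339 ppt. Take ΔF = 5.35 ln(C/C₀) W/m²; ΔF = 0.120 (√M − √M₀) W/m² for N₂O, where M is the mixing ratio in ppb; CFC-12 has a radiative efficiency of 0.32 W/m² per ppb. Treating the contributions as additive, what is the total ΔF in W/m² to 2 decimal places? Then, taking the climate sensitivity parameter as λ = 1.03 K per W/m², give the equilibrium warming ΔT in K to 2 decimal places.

CO₂: 5.35 × ln(558/276) = 5.35 × ln(2.02174) = 5.35 × 0.70396 = 3.7662 W/m².
N₂O: 0.120 × (√390 − √276) = 0.120 × (19.7484 − 16.6132) = 0.120 × 3.1352 = 0.3762 W/m².
CFC-12: Δ = 339 − 1 = 338 ppt = 0.338 ppb; ΔF = 0.32 × 0.338 = 0.1082 W/m².
Total ΔF = 3.7662 + 0.3762 + 0.1082 = 4.2506 W/m².
ΔT = λ ΔF = 1.03 × 4.25 = 4.3775 K.

ΔF = 4.25 W/m²; ΔT = 4.38 K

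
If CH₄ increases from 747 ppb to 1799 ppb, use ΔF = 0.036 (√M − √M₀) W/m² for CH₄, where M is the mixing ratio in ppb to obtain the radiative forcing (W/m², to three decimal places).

CH₄: 0.036 × (√1799 − √747) = 0.036 × (42.4146 − 27.3313) = 0.036 × 15.0833 = 0.5430 W/m².

ΔF = 0.543 W/m²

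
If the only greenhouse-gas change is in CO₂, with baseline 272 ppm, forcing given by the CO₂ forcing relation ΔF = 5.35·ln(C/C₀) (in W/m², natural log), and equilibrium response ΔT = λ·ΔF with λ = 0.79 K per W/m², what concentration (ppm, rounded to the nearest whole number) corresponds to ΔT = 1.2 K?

C ≈ 361 ppm

Required forcing: ΔF = ΔT/λ = 1.2/0.79 = 1.5190 W/m².
Then ln(C/272) = ΔF/5.35 = 1.5190/5.35 = 0.28393.
So C = 272 × e^0.28393 = 272 × 1.32834 = 361.31 ppm.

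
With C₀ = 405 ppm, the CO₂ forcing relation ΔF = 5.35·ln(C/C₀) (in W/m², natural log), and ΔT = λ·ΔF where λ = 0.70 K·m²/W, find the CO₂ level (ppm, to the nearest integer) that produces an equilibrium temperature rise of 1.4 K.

Required forcing: ΔF = ΔT/λ = 1.4/0.70 = 2.0000 W/m².
Then ln(C/405) = ΔF/5.35 = 2.0000/5.35 = 0.37383.
So C = 405 × e^0.37383 = 405 × 1.45329 = 588.58 ppm.

C ≈ 589 ppm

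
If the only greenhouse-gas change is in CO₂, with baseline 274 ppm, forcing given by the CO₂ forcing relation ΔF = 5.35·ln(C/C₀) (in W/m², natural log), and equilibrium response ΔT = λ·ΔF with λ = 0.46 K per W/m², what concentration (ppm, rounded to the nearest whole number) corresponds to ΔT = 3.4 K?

C ≈ 1091 ppm

Required forcing: ΔF = ΔT/λ = 3.4/0.46 = 7.3913 W/m².
Then ln(C/274) = ΔF/5.35 = 7.3913/5.35 = 1.38155.
So C = 274 × e^1.38155 = 274 × 3.98107 = 1090.81 ppm.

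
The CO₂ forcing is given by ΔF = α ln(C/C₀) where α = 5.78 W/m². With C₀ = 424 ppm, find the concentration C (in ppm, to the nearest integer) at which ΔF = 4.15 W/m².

C ≈ 869 ppm

Set 5.78 ln(C/424) = 4.15, so ln(C/424) = 4.15/5.78 = 0.71799.
Then C/424 = e^0.71799 = 2.05031, giving C = 424 × 2.05031 = 869.33 ppm.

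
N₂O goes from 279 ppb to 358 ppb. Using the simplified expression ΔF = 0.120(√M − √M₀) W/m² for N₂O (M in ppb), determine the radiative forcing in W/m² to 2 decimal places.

N₂O: 0.120 × (√358 − √279) = 0.120 × (18.9209 − 16.7033) = 0.120 × 2.2176 = 0.2661 W/m².

ΔF = 0.27 W/m²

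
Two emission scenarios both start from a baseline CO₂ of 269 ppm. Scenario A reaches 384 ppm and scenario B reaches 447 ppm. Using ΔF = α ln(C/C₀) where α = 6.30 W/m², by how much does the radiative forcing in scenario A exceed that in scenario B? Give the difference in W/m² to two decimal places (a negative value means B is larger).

ΔF_A − ΔF_B = -0.96 W/m²

ΔF_A = 6.30 ln(384/269) = 6.30 × 0.35593 = 2.2424 W/m².
ΔF_B = 6.30 ln(447/269) = 6.30 × 0.50785 = 3.1995 W/m².
Difference: 2.2424 − 3.1995 = -0.9571 W/m².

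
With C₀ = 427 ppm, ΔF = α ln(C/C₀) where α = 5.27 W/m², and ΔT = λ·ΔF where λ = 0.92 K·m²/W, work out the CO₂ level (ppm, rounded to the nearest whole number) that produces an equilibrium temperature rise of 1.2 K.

C ≈ 547 ppm

Required forcing: ΔF = ΔT/λ = 1.2/0.92 = 1.3043 W/m².
Then ln(C/427) = ΔF/5.27 = 1.3043/5.27 = 0.24750.
So C = 427 × e^0.24750 = 427 × 1.28082 = 546.91 ppm.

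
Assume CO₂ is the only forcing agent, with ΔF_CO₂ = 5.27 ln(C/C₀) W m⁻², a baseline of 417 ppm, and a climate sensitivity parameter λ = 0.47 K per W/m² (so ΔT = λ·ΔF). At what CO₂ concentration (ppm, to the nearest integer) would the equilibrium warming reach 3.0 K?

C ≈ 1400 ppm

Required forcing: ΔF = ΔT/λ = 3.0/0.47 = 6.3830 W/m².
Then ln(C/417) = ΔF/5.27 = 6.3830/5.27 = 1.21120.
So C = 417 × e^1.21120 = 417 × 3.35751 = 1400.08 ppm.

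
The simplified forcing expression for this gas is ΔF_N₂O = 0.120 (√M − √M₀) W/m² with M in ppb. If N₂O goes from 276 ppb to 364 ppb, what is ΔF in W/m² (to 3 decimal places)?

N₂O: 0.120 × (√364 − √276) = 0.120 × (19.0788 − 16.6132) = 0.120 × 2.4656 = 0.2959 W/m².

ΔF = 0.296 W/m²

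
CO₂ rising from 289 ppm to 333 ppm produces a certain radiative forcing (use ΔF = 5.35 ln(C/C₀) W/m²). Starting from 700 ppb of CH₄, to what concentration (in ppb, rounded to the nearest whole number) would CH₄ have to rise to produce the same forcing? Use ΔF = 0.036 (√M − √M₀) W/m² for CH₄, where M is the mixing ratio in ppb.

CO₂ forcing: 5.35 × ln(333/289) = 5.35 × 0.141716 = 0.75818 W/m².
Set 0.036(√M − √700) = 0.75818: √M = 0.75818/0.036 + √700 = 21.0606 + 26.4575 = 47.5181.
M = (47.5181)² = 2257.97 ppb.

M ≈ 2258 ppb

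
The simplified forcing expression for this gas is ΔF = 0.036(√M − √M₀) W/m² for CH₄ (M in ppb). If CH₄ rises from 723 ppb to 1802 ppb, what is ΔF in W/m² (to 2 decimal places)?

CH₄: 0.036 × (√1802 − √723) = 0.036 × (42.4500 − 26.8887) = 0.036 × 15.5613 = 0.5602 W/m².

ΔF = 0.56 W/m²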